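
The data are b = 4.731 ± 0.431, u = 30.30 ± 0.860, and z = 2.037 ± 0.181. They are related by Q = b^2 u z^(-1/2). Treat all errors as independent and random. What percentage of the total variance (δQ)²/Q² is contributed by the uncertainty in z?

(δQ/Q)² = (2·δb/b)² + (1·δu/u)² + (−½·δz/z)²
  b term: (2×0.0911)² = 0.0332
  u term: (1×0.0284)² = 0.000806
  z term: (-0.5×0.0889)² = 0.00197
Total = 0.0360. Share from z = 0.00197/0.0360 = 0.0549.

5.49%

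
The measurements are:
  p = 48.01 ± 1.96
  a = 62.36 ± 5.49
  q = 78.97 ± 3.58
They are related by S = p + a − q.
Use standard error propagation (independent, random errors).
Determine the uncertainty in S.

Sums and differences: (δS)² = Σ (cᵢ δxᵢ)².
  (δp)² = 3.84;  (δa)² = 30.1;  (δq)² = 12.8
δS = √(46.8) = 6.84

6.84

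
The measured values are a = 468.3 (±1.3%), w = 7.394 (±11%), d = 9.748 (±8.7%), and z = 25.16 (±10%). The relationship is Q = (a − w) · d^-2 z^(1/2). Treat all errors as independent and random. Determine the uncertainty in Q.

Let u = a − w = 460.9. δu = √(δa² + δw²) = √(37.1 + 0.662) = 6.14, so δu/u = 0.0133.
Q is then a monomial in u, d, z:
δQ/Q = √((δu/u)² + (-2·δd/d)² + (½·δz/z)²) = √(0.000178 + 0.0303 + 0.00250) = 0.182
Q = 24.33, so δQ = 0.182 × 24.33 = 4.42.

4.42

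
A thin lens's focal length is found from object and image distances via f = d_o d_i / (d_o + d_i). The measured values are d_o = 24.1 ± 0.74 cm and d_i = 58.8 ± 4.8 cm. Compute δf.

0.551 cm

∂f/∂d_o = (d_i/(d_o+d_i))² = 0.503;  ∂f/∂d_i = (d_o/(d_o+d_i))² = 0.0845
δf = √((∂f/∂d_o · δd_o)² + (∂f/∂d_i · δd_i)²) = √(0.139 + 0.165) = 0.551 cm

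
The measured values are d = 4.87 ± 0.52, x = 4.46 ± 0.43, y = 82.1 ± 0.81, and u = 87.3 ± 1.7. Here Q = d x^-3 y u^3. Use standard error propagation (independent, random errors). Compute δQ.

Products/powers → add relative errors in quadrature, weighted by exponent:
  (1·δd/d)² = (1×0.107)² = 0.0114;  (-3·δx/x)² = (-3×0.0964)² = 0.0837;  (1·δy/y)² = (1×0.00987)² = 9.73e-05;  (3·δu/u)² = (3×0.0195)² = 0.00341
δQ/Q = √(0.0986) = 0.314
Q = 3e+06, so δQ = 0.314 × 3e+06 = 9.41e+05.

9.41e+05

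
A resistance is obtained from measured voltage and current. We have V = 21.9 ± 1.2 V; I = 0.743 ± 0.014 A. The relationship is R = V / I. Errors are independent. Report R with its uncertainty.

Products/powers → add relative errors in quadrature, weighted by exponent:
  (1·δV/V)² = (1×0.0548)² = 0.00300;  (-1·δI/I)² = (-1×0.0188)² = 0.000355
δR/R = √(0.00336) = 0.0579
R = 29.5 Ω, so δR = 0.0579 × 29.5 = 1.71 Ω.

29.5 ± 1.71 Ω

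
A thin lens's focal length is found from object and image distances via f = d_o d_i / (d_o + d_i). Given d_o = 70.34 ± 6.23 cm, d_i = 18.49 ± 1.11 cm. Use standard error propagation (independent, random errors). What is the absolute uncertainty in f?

0.747 cm

∂f/∂d_o = (d_i/(d_o+d_i))² = 0.0433;  ∂f/∂d_i = (d_o/(d_o+d_i))² = 0.627
δf = √((∂f/∂d_o · δd_o)² + (∂f/∂d_i · δd_i)²) = √(0.0729 + 0.484) = 0.747 cm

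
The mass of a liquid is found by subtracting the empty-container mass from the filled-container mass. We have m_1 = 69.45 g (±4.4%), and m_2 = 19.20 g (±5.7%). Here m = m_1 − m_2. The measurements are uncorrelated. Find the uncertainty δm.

Sums and differences: (δm)² = Σ (cᵢ δxᵢ)².
  (δm_1)² = 9.34;  (δm_2)² = 1.20
δm = √(10.5) = 3.25 g

3.25 g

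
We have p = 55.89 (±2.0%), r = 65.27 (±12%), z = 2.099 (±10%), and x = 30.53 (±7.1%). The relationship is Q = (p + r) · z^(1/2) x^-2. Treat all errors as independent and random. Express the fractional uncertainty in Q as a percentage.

16.4%

Let u = p + r = 121.2. δu = √(δp² + δr²) = √(1.25 + 61.3) = 7.91, so δu/u = 0.0653.
Q is then a monomial in u, z, x:
δQ/Q = √((δu/u)² + (½·δz/z)² + (-2·δx/x)²) = √(0.00426 + 0.00250 + 0.0202) = 0.164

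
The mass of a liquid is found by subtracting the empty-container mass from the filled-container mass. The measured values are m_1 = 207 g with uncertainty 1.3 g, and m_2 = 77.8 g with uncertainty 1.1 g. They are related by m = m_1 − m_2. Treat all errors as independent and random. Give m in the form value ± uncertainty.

Absolute uncertainties add in quadrature for a linear combination:
  (δm_1)² = 1.69;  (δm_2)² = 1.21
δm = √(2.90) = 1.70 g
m = 129 g.

129 ± 1.70 g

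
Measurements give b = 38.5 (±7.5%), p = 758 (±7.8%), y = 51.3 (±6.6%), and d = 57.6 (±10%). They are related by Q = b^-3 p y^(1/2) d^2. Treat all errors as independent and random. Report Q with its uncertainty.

316 ± 98.7

Relative error in a monomial: (δQ/Q)² = Σ (nᵢ · δxᵢ/xᵢ)².
  (-3·δb/b)² = (-3×0.0750)² = 0.0506;  (1·δp/p)² = (1×0.0780)² = 0.00608;  (½·δy/y)² = (0.5×0.0660)² = 0.00109;  (2·δd/d)² = (2×0.100)² = 0.0400
δQ/Q = √(0.0978) = 0.313
Q = 316, so δQ = 0.313 × 316 = 98.7.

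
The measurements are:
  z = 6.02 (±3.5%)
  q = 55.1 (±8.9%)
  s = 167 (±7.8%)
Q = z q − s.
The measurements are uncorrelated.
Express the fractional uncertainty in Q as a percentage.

20.8%

Let p = z·q = 332. δp/p = √((1·δz/z)² + (1·δq/q)²) = √(0.00123 + 0.00792) = 0.0956, so δp = 31.7.
Q = p − s: δQ = √(δp² + δs²) = √(1010 + 170) = 34.3
Q = 165, so δQ/Q = 34.3/165 = 0.208.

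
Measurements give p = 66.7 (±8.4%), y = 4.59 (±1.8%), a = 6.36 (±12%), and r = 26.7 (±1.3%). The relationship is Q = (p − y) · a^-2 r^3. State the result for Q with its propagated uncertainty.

29200 ± 7580

Let u = p − y = 62.1. δu = √(δp² + δy²) = √(31.4 + 0.00683) = 5.60, so δu/u = 0.0902.
Q is then a monomial in u, a, r:
δQ/Q = √((δu/u)² + (-2·δa/a)² + (3·δr/r)²) = √(0.00814 + 0.0576 + 0.00152) = 0.259
Q = 29200, so δQ = 0.259 × 29200 = 7580.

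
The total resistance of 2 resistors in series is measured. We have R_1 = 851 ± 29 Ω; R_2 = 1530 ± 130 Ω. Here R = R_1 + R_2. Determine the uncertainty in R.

133 Ω

Sums and differences: (δR)² = Σ (cᵢ δxᵢ)².
  (δR_1)² = 841;  (δR_2)² = 16900
δR = √(17700) = 133 Ω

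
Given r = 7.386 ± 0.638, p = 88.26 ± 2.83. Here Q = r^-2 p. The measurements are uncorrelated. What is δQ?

Each factor contributes (exponent × relative error)² to (δQ/Q)²:
  (-2·δr/r)² = (-2×0.0864)² = 0.0298;  (1·δp/p)² = (1×0.0321)² = 0.00103
δQ/Q = √(0.0309) = 0.176
Q = 1.618, so δQ = 0.176 × 1.618 = 0.284.

0.284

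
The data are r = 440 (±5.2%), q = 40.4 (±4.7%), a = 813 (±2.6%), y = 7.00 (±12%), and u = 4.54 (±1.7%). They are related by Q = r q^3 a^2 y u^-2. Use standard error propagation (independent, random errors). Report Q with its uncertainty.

(6.51 ± 1.32) × 10^12

Relative error in a monomial: (δQ/Q)² = Σ (nᵢ · δxᵢ/xᵢ)².
  (1·δr/r)² = (1×0.0520)² = 0.00270;  (3·δq/q)² = (3×0.0470)² = 0.0199;  (2·δa/a)² = (2×0.0260)² = 0.00270;  (1·δy/y)² = (1×0.120)² = 0.0144;  (-2·δu/u)² = (-2×0.0170)² = 0.00116
δQ/Q = √(0.0408) = 0.202
Q = 6.51e+12, so δQ = 0.202 × 6.51e+12 = 1.32e+12.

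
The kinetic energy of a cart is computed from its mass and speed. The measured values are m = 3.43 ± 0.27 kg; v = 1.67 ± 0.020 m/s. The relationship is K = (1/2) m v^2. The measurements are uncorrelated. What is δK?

For a monomial K ∝ m, v^2, fractional errors add in quadrature:
  (1·δm/m)² = (1×0.0787)² = 0.00620;  (2·δv/v)² = (2×0.0120)² = 0.000574
δK/K = √(0.00677) = 0.0823
K = 4.78 J, so δK = 0.0823 × 4.78 = 0.394 J.

0.394 J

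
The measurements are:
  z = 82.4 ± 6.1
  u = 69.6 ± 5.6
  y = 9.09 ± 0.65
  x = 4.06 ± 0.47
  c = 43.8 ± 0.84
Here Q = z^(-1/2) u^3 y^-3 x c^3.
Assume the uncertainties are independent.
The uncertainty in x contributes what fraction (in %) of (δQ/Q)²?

11.0%

(δQ/Q)² = (−½·δz/z)² + (3·δu/u)² + (-3·δy/y)² + (1·δx/x)² + (3·δc/c)²
  z term: (-0.5×0.0740)² = 0.00137
  u term: (3×0.0805)² = 0.0583
  y term: (-3×0.0715)² = 0.0460
  x term: (1×0.116)² = 0.0134
  c term: (3×0.0192)² = 0.00331
Total = 0.122. Share from x = 0.0134/0.122 = 0.110.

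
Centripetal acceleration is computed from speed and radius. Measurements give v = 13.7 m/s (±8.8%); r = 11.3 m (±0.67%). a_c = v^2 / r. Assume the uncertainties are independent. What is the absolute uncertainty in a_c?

2.93 m/s^2

Since a_c is a product/quotient, work with relative uncertainties:
  (2·δv/v)² = (2×0.0880)² = 0.0310;  (-1·δr/r)² = (-1×0.00670)² = 4.49e-05
δa_c/a_c = √(0.0310) = 0.176
a_c = 16.6 m/s^2, so δa_c = 0.176 × 16.6 = 2.93 m/s^2.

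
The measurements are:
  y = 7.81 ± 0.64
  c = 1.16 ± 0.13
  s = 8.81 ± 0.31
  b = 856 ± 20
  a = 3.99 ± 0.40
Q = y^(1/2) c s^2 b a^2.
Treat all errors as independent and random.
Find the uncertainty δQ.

For a monomial Q ∝ y^(1/2), c, s^2, b, a^2, fractional errors add in quadrature:
  (½·δy/y)² = (0.5×0.0819)² = 0.00168;  (1·δc/c)² = (1×0.112)² = 0.0126;  (2·δs/s)² = (2×0.0352)² = 0.00495;  (1·δb/b)² = (1×0.0234)² = 0.000546;  (2·δa/a)² = (2×0.100)² = 0.0402
δQ/Q = √(0.0599) = 0.245
Q = 3.43e+06, so δQ = 0.245 × 3.43e+06 = 8.39e+05.

8.39e+05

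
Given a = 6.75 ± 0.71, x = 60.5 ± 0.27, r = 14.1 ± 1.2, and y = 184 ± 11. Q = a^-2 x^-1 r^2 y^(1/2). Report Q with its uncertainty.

0.978 ± 0.266

Relative error in a monomial: (δQ/Q)² = Σ (nᵢ · δxᵢ/xᵢ)².
  (-2·δa/a)² = (-2×0.105)² = 0.0443;  (-1·δx/x)² = (-1×0.00446)² = 1.99e-05;  (2·δr/r)² = (2×0.0851)² = 0.0290;  (½·δy/y)² = (0.5×0.0598)² = 0.000893
δQ/Q = √(0.0741) = 0.272
Q = 0.978, so δQ = 0.272 × 0.978 = 0.266.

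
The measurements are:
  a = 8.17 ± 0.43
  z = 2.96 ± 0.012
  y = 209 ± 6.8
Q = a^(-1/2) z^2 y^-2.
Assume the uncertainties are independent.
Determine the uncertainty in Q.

4.96e-06

Since Q is a product/quotient, work with relative uncertainties:
  (−½·δa/a)² = (-0.5×0.0526)² = 0.000693;  (2·δz/z)² = (2×0.00405)² = 6.57e-05;  (-2·δy/y)² = (-2×0.0325)² = 0.00423
δQ/Q = √(0.00499) = 0.0707
Q = 7.02e-05, so δQ = 0.0707 × 7.02e-05 = 4.96e-06.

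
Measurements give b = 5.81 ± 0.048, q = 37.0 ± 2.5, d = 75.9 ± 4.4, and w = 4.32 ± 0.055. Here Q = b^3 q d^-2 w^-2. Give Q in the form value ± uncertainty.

Q is a product of powers, so relative uncertainties combine in quadrature:
  (3·δb/b)² = (3×0.00826)² = 0.000614;  (1·δq/q)² = (1×0.0676)² = 0.00457;  (-2·δd/d)² = (-2×0.0580)² = 0.0134;  (-2·δw/w)² = (-2×0.0127)² = 0.000648
δQ/Q = √(0.0193) = 0.139
Q = 0.0675, so δQ = 0.139 × 0.0675 = 0.00937.

0.0675 ± 0.00937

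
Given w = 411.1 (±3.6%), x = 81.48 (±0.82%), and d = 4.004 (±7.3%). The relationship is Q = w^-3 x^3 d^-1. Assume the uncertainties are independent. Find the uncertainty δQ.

Products/powers → add relative errors in quadrature, weighted by exponent:
  (-3·δw/w)² = (-3×0.0360)² = 0.0117;  (3·δx/x)² = (3×0.00820)² = 0.000605;  (-1·δd/d)² = (-1×0.0730)² = 0.00533
δQ/Q = √(0.0176) = 0.133
Q = 0.001945, so δQ = 0.133 × 0.001945 = 0.000258.

0.000258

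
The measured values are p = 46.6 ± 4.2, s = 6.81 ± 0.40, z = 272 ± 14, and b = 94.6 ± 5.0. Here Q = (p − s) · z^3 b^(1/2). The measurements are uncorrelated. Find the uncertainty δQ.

1.47e+09

Let u = p − s = 39.8. δu = √(δp² + δs²) = √(17.6 + 0.160) = 4.22, so δu/u = 0.106.
Q is then a monomial in u, z, b:
δQ/Q = √((δu/u)² + (3·δz/z)² + (½·δb/b)²) = √(0.0112 + 0.0238 + 0.000698) = 0.189
Q = 7.79e+09, so δQ = 0.189 × 7.79e+09 = 1.47e+09.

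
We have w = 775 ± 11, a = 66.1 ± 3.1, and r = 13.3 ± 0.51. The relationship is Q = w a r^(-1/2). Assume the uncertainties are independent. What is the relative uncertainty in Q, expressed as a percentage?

5.26%

For a monomial Q ∝ w, a, r^(-1/2), fractional errors add in quadrature:
  (1·δw/w)² = (1×0.0142)² = 0.000201;  (1·δa/a)² = (1×0.0469)² = 0.00220;  (−½·δr/r)² = (-0.5×0.0383)² = 0.000368
δQ/Q = √(0.00277) = 0.0526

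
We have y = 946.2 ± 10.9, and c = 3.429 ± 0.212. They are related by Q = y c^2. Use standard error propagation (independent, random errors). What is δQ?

Each factor contributes (exponent × relative error)² to (δQ/Q)²:
  (1·δy/y)² = (1×0.0115)² = 0.000133;  (2·δc/c)² = (2×0.0618)² = 0.0153
δQ/Q = √(0.0154) = 0.124
Q = 11130, so δQ = 0.124 × 11130 = 1380.

1380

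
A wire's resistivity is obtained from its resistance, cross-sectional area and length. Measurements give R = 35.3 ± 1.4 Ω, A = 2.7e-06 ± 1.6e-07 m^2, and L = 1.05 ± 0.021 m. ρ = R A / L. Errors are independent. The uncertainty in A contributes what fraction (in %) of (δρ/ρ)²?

64.0%

(δρ/ρ)² = (1·δR/R)² + (1·δA/A)² + (-1·δL/L)²
  R term: (1×0.0397)² = 0.00157
  A term: (1×0.0593)² = 0.00351
  L term: (-1×0.0200)² = 0.000400
Total = 0.00548. Share from A = 0.00351/0.00548 = 0.640.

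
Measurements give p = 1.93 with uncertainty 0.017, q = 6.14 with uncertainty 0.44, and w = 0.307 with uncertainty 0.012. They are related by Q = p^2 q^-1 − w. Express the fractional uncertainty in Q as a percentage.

Let h = p^2·q^-1 = 0.607. δh/h = √((2·δp/p)² + (-1·δq/q)²) = √(0.000310 + 0.00514) = 0.0738, so δh = 0.0448.
Q = h − w: δQ = √(δh² + δw²) = √(0.00200 + 0.000144) = 0.0463
Q = 0.300, so δQ/Q = 0.0463/0.300 = 0.155.

15.5%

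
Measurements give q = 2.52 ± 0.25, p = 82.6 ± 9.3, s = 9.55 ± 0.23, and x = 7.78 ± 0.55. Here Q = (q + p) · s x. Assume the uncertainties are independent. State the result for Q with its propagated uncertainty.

6320 ± 837

Let u = q + p = 85.1. δu = √(δq² + δp²) = √(0.0625 + 86.5) = 9.30, so δu/u = 0.109.
Q is then a monomial in u, s, x:
δQ/Q = √((δu/u)² + (1·δs/s)² + (1·δx/x)²) = √(0.0119 + 0.000580 + 0.00500) = 0.132
Q = 6320, so δQ = 0.132 × 6320 = 837.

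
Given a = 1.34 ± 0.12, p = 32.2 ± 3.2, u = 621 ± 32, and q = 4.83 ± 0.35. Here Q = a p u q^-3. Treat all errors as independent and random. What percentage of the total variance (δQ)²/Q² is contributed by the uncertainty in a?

(δQ/Q)² = (1·δa/a)² + (1·δp/p)² + (1·δu/u)² + (-3·δq/q)²
  a term: (1×0.0896)² = 0.00802
  p term: (1×0.0994)² = 0.00988
  u term: (1×0.0515)² = 0.00266
  q term: (-3×0.0725)² = 0.0473
Total = 0.0678. Share from a = 0.00802/0.0678 = 0.118.

11.8%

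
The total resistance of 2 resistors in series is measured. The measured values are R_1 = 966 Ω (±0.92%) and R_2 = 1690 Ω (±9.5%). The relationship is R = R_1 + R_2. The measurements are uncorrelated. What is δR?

161 Ω

For a sum/difference, combine absolute errors in quadrature:
  (δR_1)² = 79.0;  (δR_2)² = 25800
δR = √(25900) = 161 Ω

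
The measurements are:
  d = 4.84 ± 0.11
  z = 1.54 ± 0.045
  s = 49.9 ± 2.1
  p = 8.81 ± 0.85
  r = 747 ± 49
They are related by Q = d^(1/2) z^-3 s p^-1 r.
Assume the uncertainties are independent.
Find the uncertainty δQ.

Since Q is a product/quotient, work with relative uncertainties:
  (½·δd/d)² = (0.5×0.0227)² = 0.000129;  (-3·δz/z)² = (-3×0.0292)² = 0.00768;  (1·δs/s)² = (1×0.0421)² = 0.00177;  (-1·δp/p)² = (-1×0.0965)² = 0.00931;  (1·δr/r)² = (1×0.0656)² = 0.00430
δQ/Q = √(0.0232) = 0.152
Q = 2550, so δQ = 0.152 × 2550 = 388.

388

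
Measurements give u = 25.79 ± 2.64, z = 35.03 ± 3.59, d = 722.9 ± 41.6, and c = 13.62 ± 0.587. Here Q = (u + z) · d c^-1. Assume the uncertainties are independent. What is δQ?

331

Let w = u + z = 60.82. δw = √(δu² + δz²) = √(6.97 + 12.9) = 4.46, so δw/w = 0.0733.
Q is then a monomial in w, d, c:
δQ/Q = √((δw/w)² + (1·δd/d)² + (-1·δc/c)²) = √(0.00537 + 0.00331 + 0.00186) = 0.103
Q = 3228, so δQ = 0.103 × 3228 = 331.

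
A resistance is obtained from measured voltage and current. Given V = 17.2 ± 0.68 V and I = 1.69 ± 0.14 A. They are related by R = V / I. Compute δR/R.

0.0918

For a monomial R ∝ V, I^-1, fractional errors add in quadrature:
  (1·δV/V)² = (1×0.0395)² = 0.00156;  (-1·δI/I)² = (-1×0.0828)² = 0.00686
δR/R = √(0.00843) = 0.0918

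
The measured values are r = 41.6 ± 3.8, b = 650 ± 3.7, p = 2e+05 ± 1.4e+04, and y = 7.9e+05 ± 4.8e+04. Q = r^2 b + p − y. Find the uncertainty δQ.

2.12e+05

Let w = r^2·b = 1.12e+06. δw/w = √((2·δr/r)² + (1·δb/b)²) = √(0.0334 + 3.24e-05) = 0.183, so δw = 2.06e+05.
Q = w + p − y: δQ = √(δw² + δp² + δy²) = √(4.23e+10 + 1.96e+08 + 2.3e+09) = 2.12e+05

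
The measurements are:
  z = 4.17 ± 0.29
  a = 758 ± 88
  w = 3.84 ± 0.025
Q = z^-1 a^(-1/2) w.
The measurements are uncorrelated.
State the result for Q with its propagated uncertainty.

0.0334 ± 0.00304

For a monomial Q ∝ z^-1, a^(-1/2), w, fractional errors add in quadrature:
  (-1·δz/z)² = (-1×0.0695)² = 0.00484;  (−½·δa/a)² = (-0.5×0.116)² = 0.00337;  (1·δw/w)² = (1×0.00651)² = 4.24e-05
δQ/Q = √(0.00825) = 0.0908
Q = 0.0334, so δQ = 0.0908 × 0.0334 = 0.00304.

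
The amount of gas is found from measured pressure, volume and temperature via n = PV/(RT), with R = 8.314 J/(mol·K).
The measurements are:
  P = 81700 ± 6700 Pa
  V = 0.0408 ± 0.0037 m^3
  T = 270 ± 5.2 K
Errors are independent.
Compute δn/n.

Since n is a product/quotient, work with relative uncertainties:
  (1·δP/P)² = (1×0.0820)² = 0.00673;  (1·δV/V)² = (1×0.0907)² = 0.00822;  (-1·δT/T)² = (-1×0.0193)² = 0.000371
δn/n = √(0.0153) = 0.124

0.124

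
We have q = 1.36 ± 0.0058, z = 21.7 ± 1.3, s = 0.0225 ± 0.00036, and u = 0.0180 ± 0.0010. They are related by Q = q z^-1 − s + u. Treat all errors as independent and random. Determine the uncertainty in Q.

Let p = q·z^-1 = 0.0627. δp/p = √((1·δq/q)² + (-1·δz/z)²) = √(1.82e-05 + 0.00359) = 0.0601, so δp = 0.00376.
Q = p − s + u: δQ = √(δp² + δs² + δu²) = √(1.42e-05 + 1.3e-07 + 1e-06) = 0.00391

0.00391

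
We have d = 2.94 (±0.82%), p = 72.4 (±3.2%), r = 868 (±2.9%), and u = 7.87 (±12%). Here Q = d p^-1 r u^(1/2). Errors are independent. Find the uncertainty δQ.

7.35

Products/powers → add relative errors in quadrature, weighted by exponent:
  (1·δd/d)² = (1×0.00820)² = 6.72e-05;  (-1·δp/p)² = (-1×0.0320)² = 0.00102;  (1·δr/r)² = (1×0.0290)² = 0.000841;  (½·δu/u)² = (0.5×0.120)² = 0.00360
δQ/Q = √(0.00553) = 0.0744
Q = 98.9, so δQ = 0.0744 × 98.9 = 7.35.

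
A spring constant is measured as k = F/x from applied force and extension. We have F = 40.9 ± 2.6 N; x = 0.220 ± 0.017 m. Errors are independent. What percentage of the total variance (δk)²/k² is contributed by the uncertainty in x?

59.6%

(δk/k)² = (1·δF/F)² + (-1·δx/x)²
  F term: (1×0.0636)² = 0.00404
  x term: (-1×0.0773)² = 0.00597
Total = 0.0100. Share from x = 0.00597/0.0100 = 0.596.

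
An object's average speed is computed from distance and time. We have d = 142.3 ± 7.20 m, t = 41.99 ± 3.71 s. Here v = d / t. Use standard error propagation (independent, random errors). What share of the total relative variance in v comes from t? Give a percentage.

75.3%

(δv/v)² = (1·δd/d)² + (-1·δt/t)²
  d term: (1×0.0506)² = 0.00256
  t term: (-1×0.0884)² = 0.00781
Total = 0.0104. Share from t = 0.00781/0.0104 = 0.753.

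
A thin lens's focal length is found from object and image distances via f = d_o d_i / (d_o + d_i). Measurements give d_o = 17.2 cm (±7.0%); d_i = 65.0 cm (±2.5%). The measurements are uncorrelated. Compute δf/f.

0.0556

∂f/∂d_o = (d_i/(d_o+d_i))² = 0.625;  ∂f/∂d_i = (d_o/(d_o+d_i))² = 0.0438
δf = √((∂f/∂d_o · δd_o)² + (∂f/∂d_i · δd_i)²) = √(0.567 + 0.00506) = 0.756 cm
f = 13.6 cm, so δf/f = 0.756/13.6 = 0.0556.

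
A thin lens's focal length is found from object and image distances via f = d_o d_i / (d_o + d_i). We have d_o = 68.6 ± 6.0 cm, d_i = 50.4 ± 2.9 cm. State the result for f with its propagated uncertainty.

∂f/∂d_o = (d_i/(d_o+d_i))² = 0.179;  ∂f/∂d_i = (d_o/(d_o+d_i))² = 0.332
δf = √((∂f/∂d_o · δd_o)² + (∂f/∂d_i · δd_i)²) = √(1.16 + 0.929) = 1.44 cm
f = 29.1 cm.

29.1 ± 1.44 cm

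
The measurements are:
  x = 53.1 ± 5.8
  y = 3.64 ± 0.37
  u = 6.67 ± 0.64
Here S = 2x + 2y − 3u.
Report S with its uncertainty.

Absolute uncertainties add in quadrature for a linear combination:
  (2·δx)² = 135;  (2·δy)² = 0.548;  (3·δu)² = 3.69
δS = √(139) = 11.8
S = 93.5.

93.5 ± 11.8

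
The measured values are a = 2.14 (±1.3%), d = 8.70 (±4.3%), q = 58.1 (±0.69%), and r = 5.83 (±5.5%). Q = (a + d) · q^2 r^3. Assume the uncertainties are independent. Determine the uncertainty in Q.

1.23e+06

Let u = a + d = 10.8. δu = √(δa² + δd²) = √(0.000774 + 0.140) = 0.375, so δu/u = 0.0346.
Q is then a monomial in u, q, r:
δQ/Q = √((δu/u)² + (2·δq/q)² + (3·δr/r)²) = √(0.00120 + 0.000190 + 0.0272) = 0.169
Q = 7.25e+06, so δQ = 0.169 × 7.25e+06 = 1.23e+06.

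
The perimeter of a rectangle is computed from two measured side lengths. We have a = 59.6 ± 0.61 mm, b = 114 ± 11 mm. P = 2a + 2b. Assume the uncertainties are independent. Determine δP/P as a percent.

Sums and differences: (δP)² = Σ (cᵢ δxᵢ)².
  (2·δa)² = 1.49;  (2·δb)² = 484
δP = √(485) = 22.0 mm
P = 347 mm, so δP/P = 22.0/347 = 0.0635.

6.35%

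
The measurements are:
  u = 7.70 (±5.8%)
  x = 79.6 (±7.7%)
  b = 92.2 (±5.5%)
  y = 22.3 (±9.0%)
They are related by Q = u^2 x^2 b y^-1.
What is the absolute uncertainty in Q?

3.41e+05

Q is a product of powers, so relative uncertainties combine in quadrature:
  (2·δu/u)² = (2×0.0580)² = 0.0135;  (2·δx/x)² = (2×0.0770)² = 0.0237;  (1·δb/b)² = (1×0.0550)² = 0.00303;  (-1·δy/y)² = (-1×0.0900)² = 0.00810
δQ/Q = √(0.0483) = 0.220
Q = 1.55e+06, so δQ = 0.220 × 1.55e+06 = 3.41e+05.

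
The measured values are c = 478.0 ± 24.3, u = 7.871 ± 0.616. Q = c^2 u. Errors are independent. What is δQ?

2.31e+05

Relative error in a monomial: (δQ/Q)² = Σ (nᵢ · δxᵢ/xᵢ)².
  (2·δc/c)² = (2×0.0508)² = 0.0103;  (1·δu/u)² = (1×0.0783)² = 0.00612
δQ/Q = √(0.0165) = 0.128
Q = 1.798e+06, so δQ = 0.128 × 1.798e+06 = 2.31e+05.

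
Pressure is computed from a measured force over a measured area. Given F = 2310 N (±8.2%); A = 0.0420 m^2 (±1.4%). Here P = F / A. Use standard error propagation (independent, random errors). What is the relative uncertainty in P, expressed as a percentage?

8.32%

P is a product of powers, so relative uncertainties combine in quadrature:
  (1·δF/F)² = (1×0.0820)² = 0.00672;  (-1·δA/A)² = (-1×0.0140)² = 0.000196
δP/P = √(0.00692) = 0.0832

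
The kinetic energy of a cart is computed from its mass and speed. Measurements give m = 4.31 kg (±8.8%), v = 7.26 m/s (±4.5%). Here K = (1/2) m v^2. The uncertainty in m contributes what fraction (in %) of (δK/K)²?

48.9%

(δK/K)² = (1·δm/m)² + (2·δv/v)²
  m term: (1×0.0880)² = 0.00774
  v term: (2×0.0450)² = 0.00810
Total = 0.0158. Share from m = 0.00774/0.0158 = 0.489.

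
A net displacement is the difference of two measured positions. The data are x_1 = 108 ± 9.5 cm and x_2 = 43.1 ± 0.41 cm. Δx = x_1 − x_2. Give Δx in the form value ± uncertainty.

64.9 ± 9.51 cm

Δx is a linear combination, so absolute uncertainties add in quadrature:
  (δx_1)² = 90.2;  (δx_2)² = 0.168
δΔx = √(90.4) = 9.51 cm
Δx = 64.9 cm.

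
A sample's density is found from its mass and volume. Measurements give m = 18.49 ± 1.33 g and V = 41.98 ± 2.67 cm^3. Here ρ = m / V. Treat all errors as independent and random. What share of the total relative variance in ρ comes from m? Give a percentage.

56.1%

(δρ/ρ)² = (1·δm/m)² + (-1·δV/V)²
  m term: (1×0.0719)² = 0.00517
  V term: (-1×0.0636)² = 0.00405
Total = 0.00922. Share from m = 0.00517/0.00922 = 0.561.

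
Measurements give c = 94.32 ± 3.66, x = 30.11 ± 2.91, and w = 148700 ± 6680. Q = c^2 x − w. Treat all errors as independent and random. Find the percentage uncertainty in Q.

28.4%

Let p = c^2·x = 267900. δp/p = √((2·δc/c)² + (1·δx/x)²) = √(0.00602 + 0.00934) = 0.124, so δp = 33200.
Q = p − w: δQ = √(δp² + δw²) = √(1.1e+09 + 4.46e+07) = 33900
Q = 119200, so δQ/Q = 33900/119200 = 0.284.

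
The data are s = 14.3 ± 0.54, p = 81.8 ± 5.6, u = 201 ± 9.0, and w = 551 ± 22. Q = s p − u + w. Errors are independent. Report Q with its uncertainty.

1520 ± 94.5

Let h = s·p = 1170. δh/h = √((1·δs/s)² + (1·δp/p)²) = √(0.00143 + 0.00469) = 0.0782, so δh = 91.5.
Q = h − u + w: δQ = √(δh² + δu² + δw²) = √(8360 + 81.0 + 484) = 94.5
Q = 1520.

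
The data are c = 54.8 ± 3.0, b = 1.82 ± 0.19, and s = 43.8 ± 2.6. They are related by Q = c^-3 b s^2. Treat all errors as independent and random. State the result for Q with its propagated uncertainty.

Relative error in a monomial: (δQ/Q)² = Σ (nᵢ · δxᵢ/xᵢ)².
  (-3·δc/c)² = (-3×0.0547)² = 0.0270;  (1·δb/b)² = (1×0.104)² = 0.0109;  (2·δs/s)² = (2×0.0594)² = 0.0141
δQ/Q = √(0.0520) = 0.228
Q = 0.0212, so δQ = 0.228 × 0.0212 = 0.00484.

0.0212 ± 0.00484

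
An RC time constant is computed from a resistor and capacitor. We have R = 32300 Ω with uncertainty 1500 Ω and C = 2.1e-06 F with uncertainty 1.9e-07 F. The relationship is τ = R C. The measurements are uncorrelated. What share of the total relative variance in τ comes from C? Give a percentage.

79.1%

(δτ/τ)² = (1·δR/R)² + (1·δC/C)²
  R term: (1×0.0464)² = 0.00216
  C term: (1×0.0905)² = 0.00819
Total = 0.0103. Share from C = 0.00819/0.0103 = 0.791.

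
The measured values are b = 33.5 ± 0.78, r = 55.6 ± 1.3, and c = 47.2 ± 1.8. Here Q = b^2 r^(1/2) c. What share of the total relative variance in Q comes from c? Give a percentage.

(δQ/Q)² = (2·δb/b)² + (½·δr/r)² + (1·δc/c)²
  b term: (2×0.0233)² = 0.00217
  r term: (0.5×0.0234)² = 0.000137
  c term: (1×0.0381)² = 0.00145
Total = 0.00376. Share from c = 0.00145/0.00376 = 0.387.

38.7%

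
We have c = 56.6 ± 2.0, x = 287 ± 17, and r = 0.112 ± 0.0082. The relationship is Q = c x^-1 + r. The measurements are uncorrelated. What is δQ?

0.0159

Let p = c·x^-1 = 0.197. δp/p = √((1·δc/c)² + (-1·δx/x)²) = √(0.00125 + 0.00351) = 0.0690, so δp = 0.0136.
Q = p + r: δQ = √(δp² + δr²) = √(0.000185 + 6.72e-05) = 0.0159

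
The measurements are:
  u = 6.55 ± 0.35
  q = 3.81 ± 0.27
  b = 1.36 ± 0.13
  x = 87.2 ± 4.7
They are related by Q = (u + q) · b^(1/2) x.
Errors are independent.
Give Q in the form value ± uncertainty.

1050 ± 88.2

Let w = u + q = 10.4. δw = √(δu² + δq²) = √(0.122 + 0.0729) = 0.442, so δw/w = 0.0427.
Q is then a monomial in w, b, x:
δQ/Q = √((δw/w)² + (½·δb/b)² + (1·δx/x)²) = √(0.00182 + 0.00228 + 0.00291) = 0.0837
Q = 1050, so δQ = 0.0837 × 1050 = 88.2.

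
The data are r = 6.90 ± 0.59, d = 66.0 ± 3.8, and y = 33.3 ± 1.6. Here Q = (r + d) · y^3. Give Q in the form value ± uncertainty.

Let u = r + d = 72.9. δu = √(δr² + δd²) = √(0.348 + 14.4) = 3.85, so δu/u = 0.0528.
Q is then a monomial in u, y:
δQ/Q = √((δu/u)² + (3·δy/y)²) = √(0.00278 + 0.0208) = 0.153
Q = 2.69e+06, so δQ = 0.153 × 2.69e+06 = 4.13e+05.

(2.69 ± 0.413) × 10^6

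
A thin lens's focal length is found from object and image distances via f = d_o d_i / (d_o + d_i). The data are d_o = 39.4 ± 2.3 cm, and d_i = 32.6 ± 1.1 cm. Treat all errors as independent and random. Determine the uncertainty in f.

0.575 cm

∂f/∂d_o = (d_i/(d_o+d_i))² = 0.205;  ∂f/∂d_i = (d_o/(d_o+d_i))² = 0.299
δf = √((∂f/∂d_o · δd_o)² + (∂f/∂d_i · δd_i)²) = √(0.222 + 0.109) = 0.575 cm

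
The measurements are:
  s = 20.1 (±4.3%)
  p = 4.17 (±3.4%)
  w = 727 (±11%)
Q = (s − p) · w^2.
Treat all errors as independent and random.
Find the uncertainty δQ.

Let u = s − p = 15.9. δu = √(δs² + δp²) = √(0.747 + 0.0201) = 0.876, so δu/u = 0.0550.
Q is then a monomial in u, w:
δQ/Q = √((δu/u)² + (2·δw/w)²) = √(0.00302 + 0.0484) = 0.227
Q = 8.42e+06, so δQ = 0.227 × 8.42e+06 = 1.91e+06.

1.91e+06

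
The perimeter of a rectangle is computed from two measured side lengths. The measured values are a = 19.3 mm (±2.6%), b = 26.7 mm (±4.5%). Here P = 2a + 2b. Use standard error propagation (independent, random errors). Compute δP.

For a sum/difference, combine absolute errors in quadrature:
  (2·δa)² = 1.01;  (2·δb)² = 5.77
δP = √(6.78) = 2.60 mm

2.60 mm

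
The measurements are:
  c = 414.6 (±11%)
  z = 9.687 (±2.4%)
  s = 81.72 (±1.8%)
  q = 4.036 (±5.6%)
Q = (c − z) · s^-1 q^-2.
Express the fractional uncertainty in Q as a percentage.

Let u = c − z = 404.9. δu = √(δc² + δz²) = √(2080 + 0.0541) = 45.6, so δu/u = 0.113.
Q is then a monomial in u, s, q:
δQ/Q = √((δu/u)² + (-1·δs/s)² + (-2·δq/q)²) = √(0.0127 + 0.000324 + 0.0125) = 0.160

16.0%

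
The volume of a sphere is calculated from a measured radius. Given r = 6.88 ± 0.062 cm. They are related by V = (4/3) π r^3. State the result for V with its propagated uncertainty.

Products/powers → add relative errors in quadrature, weighted by exponent:
  (3·δr/r)² = (3×0.00901)² = 0.000731
δV/V = √(0.000731) = 0.0270
V = 1360 cm^3, so δV = 0.0270 × 1360 = 36.9 cm^3.

1360 ± 36.9 cm^3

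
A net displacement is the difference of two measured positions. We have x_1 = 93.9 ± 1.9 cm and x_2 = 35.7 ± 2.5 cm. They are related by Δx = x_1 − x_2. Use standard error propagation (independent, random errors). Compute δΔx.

3.14 cm

Δx is a linear combination, so absolute uncertainties add in quadrature:
  (δx_1)² = 3.61;  (δx_2)² = 6.25
δΔx = √(9.86) = 3.14 cm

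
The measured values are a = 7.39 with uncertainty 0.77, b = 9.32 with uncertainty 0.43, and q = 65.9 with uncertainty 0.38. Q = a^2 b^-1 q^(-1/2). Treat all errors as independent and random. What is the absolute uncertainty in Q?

For a monomial Q ∝ a^2, b^-1, q^(-1/2), fractional errors add in quadrature:
  (2·δa/a)² = (2×0.104)² = 0.0434;  (-1·δb/b)² = (-1×0.0461)² = 0.00213;  (−½·δq/q)² = (-0.5×0.00577)² = 8.31e-06
δQ/Q = √(0.0456) = 0.213
Q = 0.722, so δQ = 0.213 × 0.722 = 0.154.

0.154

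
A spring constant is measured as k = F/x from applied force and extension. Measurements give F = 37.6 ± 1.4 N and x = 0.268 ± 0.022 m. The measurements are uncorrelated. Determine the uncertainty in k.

For a monomial k ∝ F, x^-1, fractional errors add in quadrature:
  (1·δF/F)² = (1×0.0372)² = 0.00139;  (-1·δx/x)² = (-1×0.0821)² = 0.00674
δk/k = √(0.00813) = 0.0901
k = 140 N/m, so δk = 0.0901 × 140 = 12.6 N/m.

12.6 N/m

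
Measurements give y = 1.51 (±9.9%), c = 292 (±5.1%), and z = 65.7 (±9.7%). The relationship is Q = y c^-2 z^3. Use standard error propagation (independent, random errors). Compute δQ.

1.63

Relative error in a monomial: (δQ/Q)² = Σ (nᵢ · δxᵢ/xᵢ)².
  (1·δy/y)² = (1×0.0990)² = 0.00980;  (-2·δc/c)² = (-2×0.0510)² = 0.0104;  (3·δz/z)² = (3×0.0970)² = 0.0847
δQ/Q = √(0.105) = 0.324
Q = 5.02, so δQ = 0.324 × 5.02 = 1.63.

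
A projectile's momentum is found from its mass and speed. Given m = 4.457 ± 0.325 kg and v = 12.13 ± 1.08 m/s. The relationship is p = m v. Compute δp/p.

0.115

For a monomial p ∝ m, v, fractional errors add in quadrature:
  (1·δm/m)² = (1×0.0729)² = 0.00532;  (1·δv/v)² = (1×0.0890)² = 0.00793
δp/p = √(0.0132) = 0.115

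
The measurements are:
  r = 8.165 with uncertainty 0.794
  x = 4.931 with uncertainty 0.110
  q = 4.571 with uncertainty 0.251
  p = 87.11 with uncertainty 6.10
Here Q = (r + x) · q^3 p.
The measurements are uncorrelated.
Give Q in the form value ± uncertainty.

Let u = r + x = 13.10. δu = √(δr² + δx²) = √(0.630 + 0.0121) = 0.802, so δu/u = 0.0612.
Q is then a monomial in u, q, p:
δQ/Q = √((δu/u)² + (3·δq/q)² + (1·δp/p)²) = √(0.00375 + 0.0271 + 0.00490) = 0.189
Q = 109000, so δQ = 0.189 × 109000 = 20600.

109000 ± 20600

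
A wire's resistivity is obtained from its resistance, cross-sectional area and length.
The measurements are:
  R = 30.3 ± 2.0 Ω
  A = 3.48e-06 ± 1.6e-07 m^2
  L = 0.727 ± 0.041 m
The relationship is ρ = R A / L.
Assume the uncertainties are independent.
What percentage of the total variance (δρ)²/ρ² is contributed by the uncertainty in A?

(δρ/ρ)² = (1·δR/R)² + (1·δA/A)² + (-1·δL/L)²
  R term: (1×0.0660)² = 0.00436
  A term: (1×0.0460)² = 0.00211
  L term: (-1×0.0564)² = 0.00318
Total = 0.00965. Share from A = 0.00211/0.00965 = 0.219.

21.9%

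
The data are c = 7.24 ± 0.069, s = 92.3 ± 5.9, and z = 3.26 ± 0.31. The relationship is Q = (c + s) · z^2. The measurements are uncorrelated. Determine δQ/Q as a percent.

Let u = c + s = 99.5. δu = √(δc² + δs²) = √(0.00476 + 34.8) = 5.90, so δu/u = 0.0593.
Q is then a monomial in u, z:
δQ/Q = √((δu/u)² + (2·δz/z)²) = √(0.00351 + 0.0362) = 0.199

19.9%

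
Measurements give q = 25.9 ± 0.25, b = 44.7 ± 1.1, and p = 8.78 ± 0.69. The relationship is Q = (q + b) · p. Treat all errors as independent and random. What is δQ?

Let u = q + b = 70.6. δu = √(δq² + δb²) = √(0.0625 + 1.21) = 1.13, so δu/u = 0.0160.
Q is then a monomial in u, p:
δQ/Q = √((δu/u)² + (1·δp/p)²) = √(0.000255 + 0.00618) = 0.0802
Q = 620, so δQ = 0.0802 × 620 = 49.7.

49.7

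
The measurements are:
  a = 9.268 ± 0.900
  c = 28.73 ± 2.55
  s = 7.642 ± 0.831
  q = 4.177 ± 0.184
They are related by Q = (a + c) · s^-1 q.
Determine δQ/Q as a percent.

13.7%

Let u = a + c = 38.00. δu = √(δa² + δc²) = √(0.810 + 6.50) = 2.70, so δu/u = 0.0712.
Q is then a monomial in u, s, q:
δQ/Q = √((δu/u)² + (-1·δs/s)² + (1·δq/q)²) = √(0.00506 + 0.0118 + 0.00194) = 0.137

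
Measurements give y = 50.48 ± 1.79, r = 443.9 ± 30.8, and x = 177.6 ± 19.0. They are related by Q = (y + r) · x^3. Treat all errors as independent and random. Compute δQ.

9.05e+08

Let u = y + r = 494.4. δu = √(δy² + δr²) = √(3.20 + 949) = 30.9, so δu/u = 0.0624.
Q is then a monomial in u, x:
δQ/Q = √((δu/u)² + (3·δx/x)²) = √(0.00389 + 0.103) = 0.327
Q = 2.769e+09, so δQ = 0.327 × 2.769e+09 = 9.05e+08.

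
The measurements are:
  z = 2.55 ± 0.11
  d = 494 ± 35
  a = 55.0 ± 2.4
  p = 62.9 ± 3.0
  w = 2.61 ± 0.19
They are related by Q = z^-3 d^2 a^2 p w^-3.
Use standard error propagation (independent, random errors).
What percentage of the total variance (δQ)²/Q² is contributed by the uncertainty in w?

50.5%

(δQ/Q)² = (-3·δz/z)² + (2·δd/d)² + (2·δa/a)² + (1·δp/p)² + (-3·δw/w)²
  z term: (-3×0.0431)² = 0.0167
  d term: (2×0.0709)² = 0.0201
  a term: (2×0.0436)² = 0.00762
  p term: (1×0.0477)² = 0.00227
  w term: (-3×0.0728)² = 0.0477
Total = 0.0944. Share from w = 0.0477/0.0944 = 0.505.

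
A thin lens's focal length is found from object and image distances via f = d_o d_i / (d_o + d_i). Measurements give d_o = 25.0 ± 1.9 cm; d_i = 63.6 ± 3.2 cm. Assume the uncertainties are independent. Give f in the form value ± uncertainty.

17.9 ± 1.01 cm

∂f/∂d_o = (d_i/(d_o+d_i))² = 0.515;  ∂f/∂d_i = (d_o/(d_o+d_i))² = 0.0796
δf = √((∂f/∂d_o · δd_o)² + (∂f/∂d_i · δd_i)²) = √(0.959 + 0.0649) = 1.01 cm
f = 17.9 cm.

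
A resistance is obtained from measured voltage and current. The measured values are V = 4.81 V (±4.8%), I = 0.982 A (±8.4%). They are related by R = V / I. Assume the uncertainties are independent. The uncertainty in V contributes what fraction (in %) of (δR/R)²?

24.6%

(δR/R)² = (1·δV/V)² + (-1·δI/I)²
  V term: (1×0.0480)² = 0.00230
  I term: (-1×0.0840)² = 0.00706
Total = 0.00936. Share from V = 0.00230/0.00936 = 0.246.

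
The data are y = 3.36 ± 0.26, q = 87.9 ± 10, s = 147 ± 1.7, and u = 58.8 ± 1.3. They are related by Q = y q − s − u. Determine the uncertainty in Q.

Let p = y·q = 295. δp/p = √((1·δy/y)² + (1·δq/q)²) = √(0.00599 + 0.0129) = 0.138, so δp = 40.6.
Q = p − s − u: δQ = √(δp² + δs² + δu²) = √(1650 + 2.89 + 1.69) = 40.7

40.7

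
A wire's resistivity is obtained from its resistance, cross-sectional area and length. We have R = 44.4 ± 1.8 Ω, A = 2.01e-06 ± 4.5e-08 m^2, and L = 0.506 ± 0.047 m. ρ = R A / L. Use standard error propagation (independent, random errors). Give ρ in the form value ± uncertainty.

Since ρ is a product/quotient, work with relative uncertainties:
  (1·δR/R)² = (1×0.0405)² = 0.00164;  (1·δA/A)² = (1×0.0224)² = 0.000501;  (-1·δL/L)² = (-1×0.0929)² = 0.00863
δρ/ρ = √(0.0108) = 0.104
ρ = 0.000176 Ω·m, so δρ = 0.104 × 0.000176 = 1.83e-05 Ω·m.

(1.76 ± 0.183) × 10^-4 Ω·m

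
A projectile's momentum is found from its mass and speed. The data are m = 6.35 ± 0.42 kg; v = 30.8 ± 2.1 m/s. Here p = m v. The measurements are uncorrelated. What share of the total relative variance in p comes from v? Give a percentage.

51.5%

(δp/p)² = (1·δm/m)² + (1·δv/v)²
  m term: (1×0.0661)² = 0.00437
  v term: (1×0.0682)² = 0.00465
Total = 0.00902. Share from v = 0.00465/0.00902 = 0.515.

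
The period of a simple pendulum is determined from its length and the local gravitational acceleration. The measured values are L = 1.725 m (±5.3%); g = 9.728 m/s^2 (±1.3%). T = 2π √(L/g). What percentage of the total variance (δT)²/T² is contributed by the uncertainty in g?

5.67%

(δT/T)² = (½·δL/L)² + (−½·δg/g)²
  L term: (0.5×0.0530)² = 0.000702
  g term: (-0.5×0.0130)² = 4.23e-05
Total = 0.000744. Share from g = 4.23e-05/0.000744 = 0.0567.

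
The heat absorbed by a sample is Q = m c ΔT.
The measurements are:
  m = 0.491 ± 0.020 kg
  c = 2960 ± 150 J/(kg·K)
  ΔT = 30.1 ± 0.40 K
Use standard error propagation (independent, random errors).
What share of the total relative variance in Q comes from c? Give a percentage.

(δQ/Q)² = (1·δm/m)² + (1·δc/c)² + (1·δΔT/ΔT)²
  m term: (1×0.0407)² = 0.00166
  c term: (1×0.0507)² = 0.00257
  ΔT term: (1×0.0133)² = 0.000177
Total = 0.00440. Share from c = 0.00257/0.00440 = 0.583.

58.3%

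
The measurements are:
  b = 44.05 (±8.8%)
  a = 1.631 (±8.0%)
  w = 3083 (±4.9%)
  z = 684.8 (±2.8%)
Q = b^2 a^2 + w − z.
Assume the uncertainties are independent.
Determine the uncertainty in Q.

1240

Let p = b^2·a^2 = 5162. δp/p = √((2·δb/b)² + (2·δa/a)²) = √(0.0310 + 0.0256) = 0.238, so δp = 1230.
Q = p + w − z: δQ = √(δp² + δw² + δz²) = √(1.51e+06 + 22800 + 368) = 1240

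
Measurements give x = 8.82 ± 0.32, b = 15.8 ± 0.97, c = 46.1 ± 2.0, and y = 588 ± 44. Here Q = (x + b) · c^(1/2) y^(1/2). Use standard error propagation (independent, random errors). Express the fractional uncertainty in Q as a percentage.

Let u = x + b = 24.6. δu = √(δx² + δb²) = √(0.102 + 0.941) = 1.02, so δu/u = 0.0415.
Q is then a monomial in u, c, y:
δQ/Q = √((δu/u)² + (½·δc/c)² + (½·δy/y)²) = √(0.00172 + 0.000471 + 0.00140) = 0.0599

5.99%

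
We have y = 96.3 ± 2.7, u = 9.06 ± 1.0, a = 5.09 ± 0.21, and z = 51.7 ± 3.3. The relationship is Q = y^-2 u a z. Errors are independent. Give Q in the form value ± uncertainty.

0.257 ± 0.0373

Relative error in a monomial: (δQ/Q)² = Σ (nᵢ · δxᵢ/xᵢ)².
  (-2·δy/y)² = (-2×0.0280)² = 0.00314;  (1·δu/u)² = (1×0.110)² = 0.0122;  (1·δa/a)² = (1×0.0413)² = 0.00170;  (1·δz/z)² = (1×0.0638)² = 0.00407
δQ/Q = √(0.0211) = 0.145
Q = 0.257, so δQ = 0.145 × 0.257 = 0.0373.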